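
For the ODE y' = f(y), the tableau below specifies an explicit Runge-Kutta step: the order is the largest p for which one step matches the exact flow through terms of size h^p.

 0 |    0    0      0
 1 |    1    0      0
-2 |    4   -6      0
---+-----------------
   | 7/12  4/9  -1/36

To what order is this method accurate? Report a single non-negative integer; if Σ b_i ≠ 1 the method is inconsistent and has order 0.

b = (7/12, 4/9, -1/36)
c = (0, 1, -2)
Ac = (0, 0, -6)
Σ b_i: 7/12·1 + 4/9·1 + (-1/36)·1 = 1 ✓
b·c: 4/9·1 + (-1/36)·(-2) = 1/2 ✓
b·c²: 4/9·1 + (-1/36)·4 = 1/3 ✓
b·Ac: (-1/36)·(-6) = 1/6 ✓; 3 stages ⇒ order 3.

3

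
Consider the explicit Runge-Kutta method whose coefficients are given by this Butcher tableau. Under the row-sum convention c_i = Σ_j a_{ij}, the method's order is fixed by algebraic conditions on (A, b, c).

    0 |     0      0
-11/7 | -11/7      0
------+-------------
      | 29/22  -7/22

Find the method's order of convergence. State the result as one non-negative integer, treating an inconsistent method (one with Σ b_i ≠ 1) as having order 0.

2

b = (29/22, -7/22)
c = (0, -11/7)
Σ b_i: 29/22·1 + (-7/22)·1 = 1 ✓
b·c: (-7/22)·(-11/7) = 1/2 ✓; 2 stages ⇒ order 2.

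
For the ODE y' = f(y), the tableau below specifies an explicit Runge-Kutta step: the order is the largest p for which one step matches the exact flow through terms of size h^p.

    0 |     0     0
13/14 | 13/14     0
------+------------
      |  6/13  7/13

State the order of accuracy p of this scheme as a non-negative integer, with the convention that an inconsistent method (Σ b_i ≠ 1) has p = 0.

b = (6/13, 7/13)
c = (0, 13/14)
Σ b_i: 6/13·1 + 7/13·1 = 1 ✓
b·c: 7/13·13/14 = 1/2 ✓; 2 stages ⇒ order 2.

2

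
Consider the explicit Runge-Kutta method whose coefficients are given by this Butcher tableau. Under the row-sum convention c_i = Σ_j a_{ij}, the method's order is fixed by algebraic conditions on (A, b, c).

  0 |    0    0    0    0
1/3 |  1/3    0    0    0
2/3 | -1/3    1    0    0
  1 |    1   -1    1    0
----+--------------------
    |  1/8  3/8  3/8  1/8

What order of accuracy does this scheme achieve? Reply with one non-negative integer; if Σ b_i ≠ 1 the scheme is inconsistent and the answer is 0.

b = (1/8, 3/8, 3/8, 1/8)
c = (0, 1/3, 2/3, 1)
Ac = (0, 0, 1/3, 1/3)
Σ b_i: 1/8·1 + 3/8·1 + 3/8·1 + 1/8·1 = 1 ✓
b·c: 3/8·1/3 + 3/8·2/3 + 1/8·1 = 1/2 ✓
b·c²: 3/8·1/9 + 3/8·4/9 + 1/8·1 = 1/3 ✓
b·Ac: 3/8·1/3 + 1/8·1/3 = 1/6 ✓
b·c³: 3/8·1/27 + 3/8·8/27 + 1/8·1 = 1/4 ✓
b·(c∘Ac): 3/8·2/9 + 1/8·1/3 = 1/8 ✓
b·Ac²: 3/8·1/9 + 1/8·1/3 = 1/12 ✓
b·A²c: 1/8·1/3 = 1/24 ✓; 4 stages ⇒ order 4.

4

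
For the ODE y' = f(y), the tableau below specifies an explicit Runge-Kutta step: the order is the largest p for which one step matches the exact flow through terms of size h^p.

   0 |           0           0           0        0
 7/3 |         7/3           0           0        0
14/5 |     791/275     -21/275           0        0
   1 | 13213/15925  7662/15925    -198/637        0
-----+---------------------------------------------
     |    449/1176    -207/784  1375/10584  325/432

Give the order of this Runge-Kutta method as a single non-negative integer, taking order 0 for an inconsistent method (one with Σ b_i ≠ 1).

4

b = (449/1176, -207/784, 1375/10584, 325/432)
c = (0, 7/3, 14/5, 1)
Ac = (0, 0, -49/275, 82/325)
Σ b_i: 449/1176·1 + (-207/784)·1 + 1375/10584·1 + 325/432·1 = 1 ✓
b·c: (-207/784)·7/3 + 1375/10584·14/5 + 325/432·1 = 1/2 ✓
b·c²: (-207/784)·49/9 + 1375/10584·196/25 + 325/432·1 = 1/3 ✓
b·Ac: 1375/10584·(-49/275) + 325/432·82/325 = 1/6 ✓
b·c³: (-207/784)·343/27 + 1375/10584·2744/125 + 325/432·1 = 1/4 ✓
b·(c∘Ac): 1375/10584·(-686/1375) + 325/432·82/325 = 1/8 ✓
b·Ac²: 1375/10584·(-343/825) + 325/432·178/975 = 1/12 ✓
b·A²c: 325/432·18/325 = 1/24 ✓; 4 stages ⇒ order 4.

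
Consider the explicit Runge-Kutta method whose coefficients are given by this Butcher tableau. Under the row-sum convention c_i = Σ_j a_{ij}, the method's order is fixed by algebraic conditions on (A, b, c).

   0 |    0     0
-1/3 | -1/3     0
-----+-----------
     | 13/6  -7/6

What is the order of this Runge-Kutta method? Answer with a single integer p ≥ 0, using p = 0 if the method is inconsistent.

b = (13/6, -7/6)
c = (0, -1/3)
Σ b_i: 13/6·1 + (-7/6)·1 = 1 ✓
b·c: (-7/6)·(-1/3) = 7/18 ≠ 1/2 ⇒ order 1.

1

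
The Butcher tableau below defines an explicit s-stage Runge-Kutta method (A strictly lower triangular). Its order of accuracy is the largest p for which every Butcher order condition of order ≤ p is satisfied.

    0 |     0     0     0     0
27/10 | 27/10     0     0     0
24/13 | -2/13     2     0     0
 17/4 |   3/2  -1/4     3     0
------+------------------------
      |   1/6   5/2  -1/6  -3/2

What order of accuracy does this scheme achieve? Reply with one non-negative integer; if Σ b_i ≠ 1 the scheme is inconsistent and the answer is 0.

b = (1/6, 5/2, -1/6, -3/2)
c = (0, 27/10, 24/13, 17/4)
Ac = (0, 0, 27/5, 2529/520)
Σ b_i: 1/6·1 + 5/2·1 + (-1/6)·1 + (-3/2)·1 = 1 ✓
b·c: 5/2·27/10 + (-1/6)·24/13 + (-3/2)·17/4 = 7/104 ≠ 1/2 ⇒ order 1.

1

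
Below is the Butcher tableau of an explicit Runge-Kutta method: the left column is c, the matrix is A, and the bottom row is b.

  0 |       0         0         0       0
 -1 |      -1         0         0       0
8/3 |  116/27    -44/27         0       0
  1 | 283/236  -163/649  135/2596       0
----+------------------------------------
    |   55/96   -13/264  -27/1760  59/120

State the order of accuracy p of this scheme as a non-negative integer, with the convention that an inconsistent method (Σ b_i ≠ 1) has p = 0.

4

b = (55/96, -13/264, -27/1760, 59/120)
c = (0, -1, 8/3, 1)
Ac = (0, 0, 44/27, 23/59)
Σ b_i: 55/96·1 + (-13/264)·1 + (-27/1760)·1 + 59/120·1 = 1 ✓
b·c: (-13/264)·(-1) + (-27/1760)·8/3 + 59/120·1 = 1/2 ✓
b·c²: (-13/264)·1 + (-27/1760)·64/9 + 59/120·1 = 1/3 ✓
b·Ac: (-27/1760)·44/27 + 59/120·23/59 = 1/6 ✓
b·c³: (-13/264)·(-1) + (-27/1760)·512/27 + 59/120·1 = 1/4 ✓
b·(c∘Ac): (-27/1760)·352/81 + 59/120·23/59 = 1/8 ✓
b·Ac²: (-27/1760)·(-44/27) + 59/120·7/59 = 1/12 ✓
b·A²c: 59/120·5/59 = 1/24 ✓; 4 stages ⇒ order 4.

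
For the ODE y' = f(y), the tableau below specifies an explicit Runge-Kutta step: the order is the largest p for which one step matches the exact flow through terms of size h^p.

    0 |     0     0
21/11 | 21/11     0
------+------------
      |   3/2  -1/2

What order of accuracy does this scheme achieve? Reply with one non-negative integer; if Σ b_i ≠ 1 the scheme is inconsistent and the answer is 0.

b = (3/2, -1/2)
c = (0, 21/11)
Σ b_i: 3/2·1 + (-1/2)·1 = 1 ✓
b·c: (-1/2)·21/11 = -21/22 ≠ 1/2 ⇒ order 1.

1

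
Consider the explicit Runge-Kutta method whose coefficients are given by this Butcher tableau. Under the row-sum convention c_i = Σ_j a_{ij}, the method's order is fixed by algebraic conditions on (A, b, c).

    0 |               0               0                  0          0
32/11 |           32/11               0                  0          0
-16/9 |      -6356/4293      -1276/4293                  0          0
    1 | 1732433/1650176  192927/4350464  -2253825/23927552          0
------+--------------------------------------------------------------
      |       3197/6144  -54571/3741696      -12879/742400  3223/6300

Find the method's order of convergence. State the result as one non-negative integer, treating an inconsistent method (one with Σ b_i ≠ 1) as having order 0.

4

b = (3197/6144, -54571/3741696, -12879/742400, 3223/6300)
c = (0, 32/11, -16/9, 1)
Ac = (0, 0, -3712/4293, 1911/6446)
Σ b_i: 3197/6144·1 + (-54571/3741696)·1 + (-12879/742400)·1 + 3223/6300·1 = 1 ✓
b·c: (-54571/3741696)·32/11 + (-12879/742400)·(-16/9) + 3223/6300·1 = 1/2 ✓
b·c²: (-54571/3741696)·1024/121 + (-12879/742400)·256/81 + 3223/6300·1 = 1/3 ✓
b·Ac: (-12879/742400)·(-3712/4293) + 3223/6300·1911/6446 = 1/6 ✓
b·c³: (-54571/3741696)·32768/1331 + (-12879/742400)·(-4096/729) + 3223/6300·1 = 1/4 ✓
b·(c∘Ac): (-12879/742400)·59392/38637 + 3223/6300·1911/6446 = 1/8 ✓
b·Ac²: (-12879/742400)·(-118784/47223) + 3223/6300·2751/35453 = 1/12 ✓
b·A²c: 3223/6300·525/6446 = 1/24 ✓; 4 stages ⇒ order 4.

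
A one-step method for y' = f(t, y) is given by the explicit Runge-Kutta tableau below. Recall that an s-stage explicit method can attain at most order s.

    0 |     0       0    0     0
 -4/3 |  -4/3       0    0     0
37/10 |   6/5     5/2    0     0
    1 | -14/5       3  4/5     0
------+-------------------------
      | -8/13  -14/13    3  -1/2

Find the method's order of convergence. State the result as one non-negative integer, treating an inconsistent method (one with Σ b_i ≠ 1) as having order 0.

0

b = (-8/13, -14/13, 3, -1/2)
c = (0, -4/3, 37/10, 1)
Ac = (0, 0, -10/3, -26/25)
Σ b_i: (-8/13)·1 + (-14/13)·1 + 3·1 + (-1/2)·1 = 21/26 ≠ 1 ⇒ order 0.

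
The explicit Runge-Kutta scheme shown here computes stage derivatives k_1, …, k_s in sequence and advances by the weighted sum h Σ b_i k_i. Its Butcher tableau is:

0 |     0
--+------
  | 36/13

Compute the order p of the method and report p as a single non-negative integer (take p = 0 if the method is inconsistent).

b = (36/13)
c = (0)
Σ b_i: 36/13·1 = 36/13 ≠ 1 ⇒ order 0.

0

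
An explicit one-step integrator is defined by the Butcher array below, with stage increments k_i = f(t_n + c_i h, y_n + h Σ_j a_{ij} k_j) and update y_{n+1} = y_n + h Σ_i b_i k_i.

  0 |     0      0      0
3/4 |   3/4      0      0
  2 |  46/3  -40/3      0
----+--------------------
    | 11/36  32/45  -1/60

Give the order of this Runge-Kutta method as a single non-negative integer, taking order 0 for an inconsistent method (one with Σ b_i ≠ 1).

3

b = (11/36, 32/45, -1/60)
c = (0, 3/4, 2)
Ac = (0, 0, -10)
Σ b_i: 11/36·1 + 32/45·1 + (-1/60)·1 = 1 ✓
b·c: 32/45·3/4 + (-1/60)·2 = 1/2 ✓
b·c²: 32/45·9/16 + (-1/60)·4 = 1/3 ✓
b·Ac: (-1/60)·(-10) = 1/6 ✓; 3 stages ⇒ order 3.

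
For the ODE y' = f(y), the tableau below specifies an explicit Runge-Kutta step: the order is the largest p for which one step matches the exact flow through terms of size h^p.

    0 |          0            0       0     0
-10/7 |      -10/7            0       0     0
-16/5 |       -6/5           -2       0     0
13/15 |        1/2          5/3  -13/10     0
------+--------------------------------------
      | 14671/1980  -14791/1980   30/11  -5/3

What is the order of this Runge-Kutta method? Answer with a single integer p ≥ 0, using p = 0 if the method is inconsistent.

b = (14671/1980, -14791/1980, 30/11, -5/3)
c = (0, -10/7, -16/5, 13/15)
Ac = (0, 0, 20/7, 934/525)
Σ b_i: 14671/1980·1 + (-14791/1980)·1 + 30/11·1 + (-5/3)·1 = 1 ✓
b·c: (-14791/1980)·(-10/7) + 30/11·(-16/5) + (-5/3)·13/15 = 1/2 ✓
b·c²: (-14791/1980)·100/49 + 30/11·256/25 + (-5/3)·169/225 = 118816/10395 ≠ 1/3 ⇒ order 2.
b·Ac: 30/11·20/7 + (-5/3)·934/525 = 16726/3465 ≠ 1/6

2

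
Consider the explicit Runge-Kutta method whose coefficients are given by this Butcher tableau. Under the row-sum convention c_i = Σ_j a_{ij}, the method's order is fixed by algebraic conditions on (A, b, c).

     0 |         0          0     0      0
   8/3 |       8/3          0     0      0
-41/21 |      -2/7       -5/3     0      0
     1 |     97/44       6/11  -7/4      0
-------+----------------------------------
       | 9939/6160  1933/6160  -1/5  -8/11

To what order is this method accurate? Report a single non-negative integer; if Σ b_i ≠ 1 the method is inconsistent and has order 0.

b = (9939/6160, 1933/6160, -1/5, -8/11)
c = (0, 8/3, -41/21, 1)
Ac = (0, 0, -40/9, 643/132)
Σ b_i: 9939/6160·1 + 1933/6160·1 + (-1/5)·1 + (-8/11)·1 = 1 ✓
b·c: 1933/6160·8/3 + (-1/5)·(-41/21) + (-8/11)·1 = 1/2 ✓
b·c²: 1933/6160·64/9 + (-1/5)·1681/441 + (-8/11)·1 = 17993/24255 ≠ 1/3 ⇒ order 2.
b·Ac: (-1/5)·(-40/9) + (-8/11)·643/132 = -2890/1089 ≠ 1/6

2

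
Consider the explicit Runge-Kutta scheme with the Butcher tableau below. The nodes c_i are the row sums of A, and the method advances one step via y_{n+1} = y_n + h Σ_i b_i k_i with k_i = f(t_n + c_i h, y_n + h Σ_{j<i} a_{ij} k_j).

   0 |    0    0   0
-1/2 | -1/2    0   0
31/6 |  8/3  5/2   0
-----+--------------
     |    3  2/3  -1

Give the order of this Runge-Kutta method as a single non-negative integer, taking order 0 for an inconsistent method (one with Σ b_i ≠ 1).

b = (3, 2/3, -1)
c = (0, -1/2, 31/6)
Ac = (0, 0, -5/4)
Σ b_i: 3·1 + 2/3·1 + (-1)·1 = 8/3 ≠ 1 ⇒ order 0.

0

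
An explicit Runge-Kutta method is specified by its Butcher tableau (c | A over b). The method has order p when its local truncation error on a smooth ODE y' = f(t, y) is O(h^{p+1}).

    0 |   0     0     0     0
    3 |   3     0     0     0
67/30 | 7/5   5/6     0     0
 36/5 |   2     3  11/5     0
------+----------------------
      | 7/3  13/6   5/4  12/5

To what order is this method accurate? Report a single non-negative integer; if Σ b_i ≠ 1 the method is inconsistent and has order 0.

b = (7/3, 13/6, 5/4, 12/5)
c = (0, 3, 67/30, 36/5)
Ac = (0, 0, 5/2, 2087/150)
Σ b_i: 7/3·1 + 13/6·1 + 5/4·1 + 12/5·1 = 163/20 ≠ 1 ⇒ order 0.

0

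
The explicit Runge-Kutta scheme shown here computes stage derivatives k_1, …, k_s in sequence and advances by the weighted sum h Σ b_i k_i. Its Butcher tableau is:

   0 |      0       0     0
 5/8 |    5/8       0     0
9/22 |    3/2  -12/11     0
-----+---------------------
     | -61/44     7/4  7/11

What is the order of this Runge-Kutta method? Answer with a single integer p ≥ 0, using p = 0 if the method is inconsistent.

b = (-61/44, 7/4, 7/11)
c = (0, 5/8, 9/22)
Ac = (0, 0, -15/22)
Σ b_i: (-61/44)·1 + 7/4·1 + 7/11·1 = 1 ✓
b·c: 7/4·5/8 + 7/11·9/22 = 5243/3872 ≠ 1/2 ⇒ order 1.

1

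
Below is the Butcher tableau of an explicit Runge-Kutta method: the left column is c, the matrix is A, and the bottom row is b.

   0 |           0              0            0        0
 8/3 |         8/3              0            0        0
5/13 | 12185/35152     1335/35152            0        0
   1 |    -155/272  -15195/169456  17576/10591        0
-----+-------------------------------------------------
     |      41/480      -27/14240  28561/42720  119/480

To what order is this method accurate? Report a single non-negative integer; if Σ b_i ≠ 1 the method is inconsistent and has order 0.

b = (41/480, -27/14240, 28561/42720, 119/480)
c = (0, 8/3, 5/13, 1)
Ac = (0, 0, 445/4394, 95/238)
Σ b_i: 41/480·1 + (-27/14240)·1 + 28561/42720·1 + 119/480·1 = 1 ✓
b·c: (-27/14240)·8/3 + 28561/42720·5/13 + 119/480·1 = 1/2 ✓
b·c²: (-27/14240)·64/9 + 28561/42720·25/169 + 119/480·1 = 1/3 ✓
b·Ac: 28561/42720·445/4394 + 119/480·95/238 = 1/6 ✓
b·c³: (-27/14240)·512/27 + 28561/42720·125/2197 + 119/480·1 = 1/4 ✓
b·(c∘Ac): 28561/42720·2225/57122 + 119/480·95/238 = 1/8 ✓
b·Ac²: 28561/42720·1780/6591 + 119/480·(-20/51) = 1/12 ✓
b·A²c: 119/480·20/119 = 1/24 ✓; 4 stages ⇒ order 4.

4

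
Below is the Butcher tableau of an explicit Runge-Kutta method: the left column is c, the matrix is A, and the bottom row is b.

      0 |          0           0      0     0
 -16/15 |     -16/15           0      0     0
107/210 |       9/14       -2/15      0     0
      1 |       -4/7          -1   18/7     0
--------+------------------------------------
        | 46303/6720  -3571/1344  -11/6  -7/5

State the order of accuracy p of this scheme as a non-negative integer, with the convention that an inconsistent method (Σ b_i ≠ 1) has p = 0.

2

b = (46303/6720, -3571/1344, -11/6, -7/5)
c = (0, -16/15, 107/210, 1)
Ac = (0, 0, 32/225, 1747/735)
Σ b_i: 46303/6720·1 + (-3571/1344)·1 + (-11/6)·1 + (-7/5)·1 = 1 ✓
b·c: (-3571/1344)·(-16/15) + (-11/6)·107/210 + (-7/5)·1 = 1/2 ✓
b·c²: (-3571/1344)·256/225 + (-11/6)·11449/44100 + (-7/5)·1 = -1296283/264600 ≠ 1/3 ⇒ order 2.
b·Ac: (-11/6)·32/225 + (-7/5)·1747/735 = -3391/945 ≠ 1/6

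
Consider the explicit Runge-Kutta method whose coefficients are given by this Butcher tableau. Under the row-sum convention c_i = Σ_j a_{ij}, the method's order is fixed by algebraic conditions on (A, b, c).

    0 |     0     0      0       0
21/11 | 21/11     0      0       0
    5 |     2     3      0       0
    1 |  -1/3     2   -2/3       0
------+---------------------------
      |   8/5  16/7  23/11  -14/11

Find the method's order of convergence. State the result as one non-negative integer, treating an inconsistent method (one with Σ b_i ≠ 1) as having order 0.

b = (8/5, 16/7, 23/11, -14/11)
c = (0, 21/11, 5, 1)
Ac = (0, 0, 63/11, 16/33)
Σ b_i: 8/5·1 + 16/7·1 + 23/11·1 + (-14/11)·1 = 1811/385 ≠ 1 ⇒ order 0.

0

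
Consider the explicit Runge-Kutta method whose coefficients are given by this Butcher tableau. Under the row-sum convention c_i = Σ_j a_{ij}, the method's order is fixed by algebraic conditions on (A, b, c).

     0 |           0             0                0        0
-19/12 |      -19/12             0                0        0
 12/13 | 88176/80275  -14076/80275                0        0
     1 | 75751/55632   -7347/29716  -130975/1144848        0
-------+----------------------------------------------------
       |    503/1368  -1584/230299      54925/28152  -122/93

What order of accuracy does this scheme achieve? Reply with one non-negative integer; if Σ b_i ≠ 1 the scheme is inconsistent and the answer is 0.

b = (503/1368, -1584/230299, 54925/28152, -122/93)
c = (0, -19/12, 12/13, 1)
Ac = (0, 0, 1173/4225, 279/976)
Σ b_i: 503/1368·1 + (-1584/230299)·1 + 54925/28152·1 + (-122/93)·1 = 1 ✓
b·c: (-1584/230299)·(-19/12) + 54925/28152·12/13 + (-122/93)·1 = 1/2 ✓
b·c²: (-1584/230299)·361/144 + 54925/28152·144/169 + (-122/93)·1 = 1/3 ✓
b·Ac: 54925/28152·1173/4225 + (-122/93)·279/976 = 1/6 ✓
b·c³: (-1584/230299)·(-6859/1728) + 54925/28152·1728/2197 + (-122/93)·1 = 1/4 ✓
b·(c∘Ac): 54925/28152·14076/54925 + (-122/93)·279/976 = 1/8 ✓
b·Ac²: 54925/28152·(-7429/16900) + (-122/93)·(-8401/11712) = 1/12 ✓
b·A²c: (-122/93)·(-31/976) = 1/24 ✓; 4 stages ⇒ order 4.

4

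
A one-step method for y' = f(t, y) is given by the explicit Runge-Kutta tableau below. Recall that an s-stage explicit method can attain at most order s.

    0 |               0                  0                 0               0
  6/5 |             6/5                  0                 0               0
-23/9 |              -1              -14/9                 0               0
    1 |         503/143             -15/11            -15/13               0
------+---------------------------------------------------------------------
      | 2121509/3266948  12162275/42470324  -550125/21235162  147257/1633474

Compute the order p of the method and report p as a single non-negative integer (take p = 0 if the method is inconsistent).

3

b = (2121509/3266948, 12162275/42470324, -550125/21235162, 147257/1633474)
c = (0, 6/5, -23/9, 1)
Ac = (0, 0, -28/15, 563/429)
Σ b_i: 2121509/3266948·1 + 12162275/42470324·1 + (-550125/21235162)·1 + 147257/1633474·1 = 1 ✓
b·c: 12162275/42470324·6/5 + (-550125/21235162)·(-23/9) + 147257/1633474·1 = 1/2 ✓
b·c²: 12162275/42470324·36/25 + (-550125/21235162)·529/81 + 147257/1633474·1 = 1/3 ✓
b·Ac: (-550125/21235162)·(-28/15) + 147257/1633474·563/429 = 1/6 ✓
b·c³: 12162275/42470324·216/125 + (-550125/21235162)·(-12167/729) + 147257/1633474·1 = 112175266/110259495 ≠ 1/4 ⇒ order 3.
b·(c∘Ac): (-550125/21235162)·644/135 + 147257/1633474·563/429 = -336019/63705486 ≠ 1/8
b·Ac²: (-550125/21235162)·(-56/25) + 147257/1633474·(-183383/19305) = -176045417/220518990 ≠ 1/12
b·A²c: 147257/1633474·28/13 = 2061598/10617581 ≠ 1/24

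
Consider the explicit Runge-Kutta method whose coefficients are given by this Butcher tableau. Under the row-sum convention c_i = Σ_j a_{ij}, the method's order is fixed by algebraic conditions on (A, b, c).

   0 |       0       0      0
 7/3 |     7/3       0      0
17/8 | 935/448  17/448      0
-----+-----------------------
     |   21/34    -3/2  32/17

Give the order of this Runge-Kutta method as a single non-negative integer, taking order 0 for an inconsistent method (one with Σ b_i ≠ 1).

3

b = (21/34, -3/2, 32/17)
c = (0, 7/3, 17/8)
Ac = (0, 0, 17/192)
Σ b_i: 21/34·1 + (-3/2)·1 + 32/17·1 = 1 ✓
b·c: (-3/2)·7/3 + 32/17·17/8 = 1/2 ✓
b·c²: (-3/2)·49/9 + 32/17·289/64 = 1/3 ✓
b·Ac: 32/17·17/192 = 1/6 ✓; 3 stages ⇒ order 3.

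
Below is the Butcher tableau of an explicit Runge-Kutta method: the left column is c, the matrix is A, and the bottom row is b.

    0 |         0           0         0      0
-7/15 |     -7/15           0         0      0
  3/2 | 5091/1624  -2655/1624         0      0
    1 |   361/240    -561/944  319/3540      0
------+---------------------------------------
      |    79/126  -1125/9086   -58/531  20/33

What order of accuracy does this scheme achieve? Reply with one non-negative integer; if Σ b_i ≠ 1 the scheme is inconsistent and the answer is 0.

4

b = (79/126, -1125/9086, -58/531, 20/33)
c = (0, -7/15, 3/2, 1)
Ac = (0, 0, 177/232, 33/80)
Σ b_i: 79/126·1 + (-1125/9086)·1 + (-58/531)·1 + 20/33·1 = 1 ✓
b·c: (-1125/9086)·(-7/15) + (-58/531)·3/2 + 20/33·1 = 1/2 ✓
b·c²: (-1125/9086)·49/225 + (-58/531)·9/4 + 20/33·1 = 1/3 ✓
b·Ac: (-58/531)·177/232 + 20/33·33/80 = 1/6 ✓
b·c³: (-1125/9086)·(-343/3375) + (-58/531)·27/8 + 20/33·1 = 1/4 ✓
b·(c∘Ac): (-58/531)·531/464 + 20/33·33/80 = 1/8 ✓
b·Ac²: (-58/531)·(-413/1160) + 20/33·11/150 = 1/12 ✓
b·A²c: 20/33·11/160 = 1/24 ✓; 4 stages ⇒ order 4.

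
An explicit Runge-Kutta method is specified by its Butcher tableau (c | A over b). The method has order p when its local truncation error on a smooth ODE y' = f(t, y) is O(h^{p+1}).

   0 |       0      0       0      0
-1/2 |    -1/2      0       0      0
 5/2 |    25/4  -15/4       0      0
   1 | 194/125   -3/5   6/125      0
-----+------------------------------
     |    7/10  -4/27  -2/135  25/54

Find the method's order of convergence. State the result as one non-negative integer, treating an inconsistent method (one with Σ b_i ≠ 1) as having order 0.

b = (7/10, -4/27, -2/135, 25/54)
c = (0, -1/2, 5/2, 1)
Ac = (0, 0, 15/8, 21/50)
Σ b_i: 7/10·1 + (-4/27)·1 + (-2/135)·1 + 25/54·1 = 1 ✓
b·c: (-4/27)·(-1/2) + (-2/135)·5/2 + 25/54·1 = 1/2 ✓
b·c²: (-4/27)·1/4 + (-2/135)·25/4 + 25/54·1 = 1/3 ✓
b·Ac: (-2/135)·15/8 + 25/54·21/50 = 1/6 ✓
b·c³: (-4/27)·(-1/8) + (-2/135)·125/8 + 25/54·1 = 1/4 ✓
b·(c∘Ac): (-2/135)·75/16 + 25/54·21/50 = 1/8 ✓
b·Ac²: (-2/135)·(-15/16) + 25/54·3/20 = 1/12 ✓
b·A²c: 25/54·9/100 = 1/24 ✓; 4 stages ⇒ order 4.

4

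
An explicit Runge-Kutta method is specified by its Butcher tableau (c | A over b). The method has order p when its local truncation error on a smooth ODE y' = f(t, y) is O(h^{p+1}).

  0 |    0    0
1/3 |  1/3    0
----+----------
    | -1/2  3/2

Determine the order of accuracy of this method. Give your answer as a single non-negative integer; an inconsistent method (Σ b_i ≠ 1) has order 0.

2

b = (-1/2, 3/2)
c = (0, 1/3)
Σ b_i: (-1/2)·1 + 3/2·1 = 1 ✓
b·c: 3/2·1/3 = 1/2 ✓; 2 stages ⇒ order 2.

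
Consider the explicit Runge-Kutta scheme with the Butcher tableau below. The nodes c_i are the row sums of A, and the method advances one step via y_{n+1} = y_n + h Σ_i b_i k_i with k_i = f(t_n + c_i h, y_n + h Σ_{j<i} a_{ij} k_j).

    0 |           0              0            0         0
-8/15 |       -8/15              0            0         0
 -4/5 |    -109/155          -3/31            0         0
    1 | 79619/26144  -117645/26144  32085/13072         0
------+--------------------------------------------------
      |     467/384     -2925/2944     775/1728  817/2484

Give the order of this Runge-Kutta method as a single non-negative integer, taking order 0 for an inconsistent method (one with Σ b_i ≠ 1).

4

b = (467/384, -2925/2944, 775/1728, 817/2484)
c = (0, -8/15, -4/5, 1)
Ac = (0, 0, 8/155, 713/1634)
Σ b_i: 467/384·1 + (-2925/2944)·1 + 775/1728·1 + 817/2484·1 = 1 ✓
b·c: (-2925/2944)·(-8/15) + 775/1728·(-4/5) + 817/2484·1 = 1/2 ✓
b·c²: (-2925/2944)·64/225 + 775/1728·16/25 + 817/2484·1 = 1/3 ✓
b·Ac: 775/1728·8/155 + 817/2484·713/1634 = 1/6 ✓
b·c³: (-2925/2944)·(-512/3375) + 775/1728·(-64/125) + 817/2484·1 = 1/4 ✓
b·(c∘Ac): 775/1728·(-32/775) + 817/2484·713/1634 = 1/8 ✓
b·Ac²: 775/1728·(-64/2325) + 817/2484·713/2451 = 1/12 ✓
b·A²c: 817/2484·207/1634 = 1/24 ✓; 4 stages ⇒ order 4.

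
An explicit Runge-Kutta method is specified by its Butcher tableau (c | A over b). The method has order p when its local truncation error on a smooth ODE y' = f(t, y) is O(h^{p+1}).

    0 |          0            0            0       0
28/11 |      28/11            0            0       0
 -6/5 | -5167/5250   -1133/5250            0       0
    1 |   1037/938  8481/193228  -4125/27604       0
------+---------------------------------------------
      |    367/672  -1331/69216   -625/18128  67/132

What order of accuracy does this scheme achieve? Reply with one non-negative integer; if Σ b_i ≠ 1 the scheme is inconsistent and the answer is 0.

4

b = (367/672, -1331/69216, -625/18128, 67/132)
c = (0, 28/11, -6/5, 1)
Ac = (0, 0, -206/375, 39/134)
Σ b_i: 367/672·1 + (-1331/69216)·1 + (-625/18128)·1 + 67/132·1 = 1 ✓
b·c: (-1331/69216)·28/11 + (-625/18128)·(-6/5) + 67/132·1 = 1/2 ✓
b·c²: (-1331/69216)·784/121 + (-625/18128)·36/25 + 67/132·1 = 1/3 ✓
b·Ac: (-625/18128)·(-206/375) + 67/132·39/134 = 1/6 ✓
b·c³: (-1331/69216)·21952/1331 + (-625/18128)·(-216/125) + 67/132·1 = 1/4 ✓
b·(c∘Ac): (-625/18128)·412/625 + 67/132·39/134 = 1/8 ✓
b·Ac²: (-625/18128)·(-5768/4125) + 67/132·51/737 = 1/12 ✓
b·A²c: 67/132·11/134 = 1/24 ✓; 4 stages ⇒ order 4.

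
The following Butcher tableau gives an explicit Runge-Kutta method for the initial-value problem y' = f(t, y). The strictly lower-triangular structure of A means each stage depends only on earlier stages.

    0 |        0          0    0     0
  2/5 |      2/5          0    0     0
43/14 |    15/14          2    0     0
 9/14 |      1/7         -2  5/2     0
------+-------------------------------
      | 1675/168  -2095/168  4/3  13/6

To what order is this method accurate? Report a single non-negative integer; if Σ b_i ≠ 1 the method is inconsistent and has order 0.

b = (1675/168, -2095/168, 4/3, 13/6)
c = (0, 2/5, 43/14, 9/14)
Ac = (0, 0, 4/5, 963/140)
Σ b_i: 1675/168·1 + (-2095/168)·1 + 4/3·1 + 13/6·1 = 1 ✓
b·c: (-2095/168)·2/5 + 4/3·43/14 + 13/6·9/14 = 1/2 ✓
b·c²: (-2095/168)·4/25 + 4/3·1849/196 + 13/6·81/196 = 67493/5880 ≠ 1/3 ⇒ order 2.
b·Ac: 4/3·4/5 + 13/6·963/140 = 2683/168 ≠ 1/6

2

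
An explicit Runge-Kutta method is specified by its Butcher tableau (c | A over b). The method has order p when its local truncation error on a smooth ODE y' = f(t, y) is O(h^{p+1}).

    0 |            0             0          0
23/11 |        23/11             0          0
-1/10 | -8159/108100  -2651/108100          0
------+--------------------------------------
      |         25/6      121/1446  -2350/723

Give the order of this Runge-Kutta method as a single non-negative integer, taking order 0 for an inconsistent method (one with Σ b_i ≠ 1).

b = (25/6, 121/1446, -2350/723)
c = (0, 23/11, -1/10)
Ac = (0, 0, -241/4700)
Σ b_i: 25/6·1 + 121/1446·1 + (-2350/723)·1 = 1 ✓
b·c: 121/1446·23/11 + (-2350/723)·(-1/10) = 1/2 ✓
b·c²: 121/1446·529/121 + (-2350/723)·1/100 = 1/3 ✓
b·Ac: (-2350/723)·(-241/4700) = 1/6 ✓; 3 stages ⇒ order 3.

3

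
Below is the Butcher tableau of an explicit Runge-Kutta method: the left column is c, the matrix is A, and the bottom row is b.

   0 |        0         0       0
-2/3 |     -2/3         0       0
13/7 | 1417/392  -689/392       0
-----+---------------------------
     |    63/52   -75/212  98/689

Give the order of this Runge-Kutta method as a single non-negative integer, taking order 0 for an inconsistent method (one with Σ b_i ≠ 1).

3

b = (63/52, -75/212, 98/689)
c = (0, -2/3, 13/7)
Ac = (0, 0, 689/588)
Σ b_i: 63/52·1 + (-75/212)·1 + 98/689·1 = 1 ✓
b·c: (-75/212)·(-2/3) + 98/689·13/7 = 1/2 ✓
b·c²: (-75/212)·4/9 + 98/689·169/49 = 1/3 ✓
b·Ac: 98/689·689/588 = 1/6 ✓; 3 stages ⇒ order 3.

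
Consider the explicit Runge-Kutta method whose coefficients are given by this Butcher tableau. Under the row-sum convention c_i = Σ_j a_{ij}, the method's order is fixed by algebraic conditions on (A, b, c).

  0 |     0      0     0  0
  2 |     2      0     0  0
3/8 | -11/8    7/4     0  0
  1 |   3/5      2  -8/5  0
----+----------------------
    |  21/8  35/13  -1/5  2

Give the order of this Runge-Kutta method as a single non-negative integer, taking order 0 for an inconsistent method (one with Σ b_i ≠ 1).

0

b = (21/8, 35/13, -1/5, 2)
c = (0, 2, 3/8, 1)
Ac = (0, 0, 7/2, 17/5)
Σ b_i: 21/8·1 + 35/13·1 + (-1/5)·1 + 2·1 = 3701/520 ≠ 1 ⇒ order 0.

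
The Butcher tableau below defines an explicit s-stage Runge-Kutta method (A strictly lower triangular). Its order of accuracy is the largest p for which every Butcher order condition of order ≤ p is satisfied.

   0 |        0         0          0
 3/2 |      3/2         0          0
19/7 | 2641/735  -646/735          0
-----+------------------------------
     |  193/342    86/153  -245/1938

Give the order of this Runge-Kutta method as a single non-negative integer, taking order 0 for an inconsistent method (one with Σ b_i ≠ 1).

b = (193/342, 86/153, -245/1938)
c = (0, 3/2, 19/7)
Ac = (0, 0, -323/245)
Σ b_i: 193/342·1 + 86/153·1 + (-245/1938)·1 = 1 ✓
b·c: 86/153·3/2 + (-245/1938)·19/7 = 1/2 ✓
b·c²: 86/153·9/4 + (-245/1938)·361/49 = 1/3 ✓
b·Ac: (-245/1938)·(-323/245) = 1/6 ✓; 3 stages ⇒ order 3.

3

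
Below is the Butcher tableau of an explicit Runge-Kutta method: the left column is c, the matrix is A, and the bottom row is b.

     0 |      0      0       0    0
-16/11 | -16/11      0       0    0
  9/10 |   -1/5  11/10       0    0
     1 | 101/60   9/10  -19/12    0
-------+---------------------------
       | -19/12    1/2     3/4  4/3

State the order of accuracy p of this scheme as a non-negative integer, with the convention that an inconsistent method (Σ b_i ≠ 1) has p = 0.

1

b = (-19/12, 1/2, 3/4, 4/3)
c = (0, -16/11, 9/10, 1)
Ac = (0, 0, -8/5, -1203/440)
Σ b_i: (-19/12)·1 + 1/2·1 + 3/4·1 + 4/3·1 = 1 ✓
b·c: 1/2·(-16/11) + 3/4·9/10 + 4/3·1 = 1691/1320 ≠ 1/2 ⇒ order 1.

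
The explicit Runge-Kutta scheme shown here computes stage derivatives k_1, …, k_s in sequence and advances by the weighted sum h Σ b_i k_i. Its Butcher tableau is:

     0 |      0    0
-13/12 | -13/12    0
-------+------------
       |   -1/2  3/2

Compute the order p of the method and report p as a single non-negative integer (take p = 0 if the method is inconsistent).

1

b = (-1/2, 3/2)
c = (0, -13/12)
Σ b_i: (-1/2)·1 + 3/2·1 = 1 ✓
b·c: 3/2·(-13/12) = -13/8 ≠ 1/2 ⇒ order 1.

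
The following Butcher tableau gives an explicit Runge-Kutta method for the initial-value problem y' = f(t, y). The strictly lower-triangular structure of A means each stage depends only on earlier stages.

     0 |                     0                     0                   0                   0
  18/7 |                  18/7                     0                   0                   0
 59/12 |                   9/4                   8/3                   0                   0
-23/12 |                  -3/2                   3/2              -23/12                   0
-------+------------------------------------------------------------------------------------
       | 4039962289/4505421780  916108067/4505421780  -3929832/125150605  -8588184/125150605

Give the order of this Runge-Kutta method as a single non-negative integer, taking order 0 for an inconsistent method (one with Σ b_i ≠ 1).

3

b = (4039962289/4505421780, 916108067/4505421780, -3929832/125150605, -8588184/125150605)
c = (0, 18/7, 59/12, -23/12)
Ac = (0, 0, 48/7, -5611/1008)
Σ b_i: 4039962289/4505421780·1 + 916108067/4505421780·1 + (-3929832/125150605)·1 + (-8588184/125150605)·1 = 1 ✓
b·c: 916108067/4505421780·18/7 + (-3929832/125150605)·59/12 + (-8588184/125150605)·(-23/12) = 1/2 ✓
b·c²: 916108067/4505421780·324/49 + (-3929832/125150605)·3481/144 + (-8588184/125150605)·529/144 = 1/3 ✓
b·Ac: (-3929832/125150605)·48/7 + (-8588184/125150605)·(-5611/1008) = 1/6 ✓
b·c³: 916108067/4505421780·5832/343 + (-3929832/125150605)·205379/1728 + (-8588184/125150605)·(-12167/1728) = 938746933/4505421780 ≠ 1/4 ⇒ order 3.
b·(c∘Ac): (-3929832/125150605)·236/7 + (-8588184/125150605)·129053/12096 = -112956159917/63075904920 ≠ 1/8
b·Ac²: (-3929832/125150605)·864/49 + (-8588184/125150605)·(-3083279/84672) = 17527686767/9010843560 ≠ 1/12
b·A²c: (-8588184/125150605)·(-92/7) = 790112928/876054235 ≠ 1/24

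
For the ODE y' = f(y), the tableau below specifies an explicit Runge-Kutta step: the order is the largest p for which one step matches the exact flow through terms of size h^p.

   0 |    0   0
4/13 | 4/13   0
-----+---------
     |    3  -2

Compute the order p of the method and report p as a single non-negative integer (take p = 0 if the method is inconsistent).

1

b = (3, -2)
c = (0, 4/13)
Σ b_i: 3·1 + (-2)·1 = 1 ✓
b·c: (-2)·4/13 = -8/13 ≠ 1/2 ⇒ order 1.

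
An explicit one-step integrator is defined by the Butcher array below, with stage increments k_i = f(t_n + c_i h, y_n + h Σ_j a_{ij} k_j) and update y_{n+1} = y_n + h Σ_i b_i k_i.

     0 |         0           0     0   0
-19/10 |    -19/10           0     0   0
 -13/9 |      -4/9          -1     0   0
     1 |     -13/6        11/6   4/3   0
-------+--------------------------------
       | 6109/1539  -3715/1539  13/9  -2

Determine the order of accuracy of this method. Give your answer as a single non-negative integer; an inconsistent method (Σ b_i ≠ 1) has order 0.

2

b = (6109/1539, -3715/1539, 13/9, -2)
c = (0, -19/10, -13/9, 1)
Ac = (0, 0, 19/10, -2921/540)
Σ b_i: 6109/1539·1 + (-3715/1539)·1 + 13/9·1 + (-2)·1 = 1 ✓
b·c: (-3715/1539)·(-19/10) + 13/9·(-13/9) + (-2)·1 = 1/2 ✓
b·c²: (-3715/1539)·361/100 + 13/9·169/81 + (-2)·1 = -112273/14580 ≠ 1/3 ⇒ order 2.
b·Ac: 13/9·19/10 + (-2)·(-2921/540) = 1831/135 ≠ 1/6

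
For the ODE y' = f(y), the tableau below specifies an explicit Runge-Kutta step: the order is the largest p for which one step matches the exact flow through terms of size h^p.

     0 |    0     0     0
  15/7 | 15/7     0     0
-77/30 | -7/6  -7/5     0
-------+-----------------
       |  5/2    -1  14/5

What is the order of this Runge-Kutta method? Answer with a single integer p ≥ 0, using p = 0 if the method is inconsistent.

b = (5/2, -1, 14/5)
c = (0, 15/7, -77/30)
Ac = (0, 0, -3)
Σ b_i: 5/2·1 + (-1)·1 + 14/5·1 = 43/10 ≠ 1 ⇒ order 0.

0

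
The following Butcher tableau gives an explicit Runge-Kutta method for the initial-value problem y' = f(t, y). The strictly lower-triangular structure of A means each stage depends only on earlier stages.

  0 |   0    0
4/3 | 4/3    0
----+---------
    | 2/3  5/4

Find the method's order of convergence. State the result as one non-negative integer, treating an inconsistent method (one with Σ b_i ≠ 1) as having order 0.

b = (2/3, 5/4)
c = (0, 4/3)
Σ b_i: 2/3·1 + 5/4·1 = 23/12 ≠ 1 ⇒ order 0.

0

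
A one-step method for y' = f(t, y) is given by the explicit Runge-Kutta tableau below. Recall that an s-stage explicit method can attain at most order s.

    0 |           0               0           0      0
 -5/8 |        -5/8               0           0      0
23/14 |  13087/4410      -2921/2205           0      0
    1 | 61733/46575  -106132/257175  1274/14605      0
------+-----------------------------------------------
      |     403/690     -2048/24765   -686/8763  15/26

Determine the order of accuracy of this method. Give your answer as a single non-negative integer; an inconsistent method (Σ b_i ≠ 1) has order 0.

b = (403/690, -2048/24765, -686/8763, 15/26)
c = (0, -5/8, 23/14, 1)
Ac = (0, 0, 2921/3528, 65/162)
Σ b_i: 403/690·1 + (-2048/24765)·1 + (-686/8763)·1 + 15/26·1 = 1 ✓
b·c: (-2048/24765)·(-5/8) + (-686/8763)·23/14 + 15/26·1 = 1/2 ✓
b·c²: (-2048/24765)·25/64 + (-686/8763)·529/196 + 15/26·1 = 1/3 ✓
b·Ac: (-686/8763)·2921/3528 + 15/26·65/162 = 1/6 ✓
b·c³: (-2048/24765)·(-125/512) + (-686/8763)·12167/2744 + 15/26·1 = 1/4 ✓
b·(c∘Ac): (-686/8763)·67183/49392 + 15/26·65/162 = 1/8 ✓
b·Ac²: (-686/8763)·(-14605/28224) + 15/26·481/6480 = 1/12 ✓
b·A²c: 15/26·13/180 = 1/24 ✓; 4 stages ⇒ order 4.

4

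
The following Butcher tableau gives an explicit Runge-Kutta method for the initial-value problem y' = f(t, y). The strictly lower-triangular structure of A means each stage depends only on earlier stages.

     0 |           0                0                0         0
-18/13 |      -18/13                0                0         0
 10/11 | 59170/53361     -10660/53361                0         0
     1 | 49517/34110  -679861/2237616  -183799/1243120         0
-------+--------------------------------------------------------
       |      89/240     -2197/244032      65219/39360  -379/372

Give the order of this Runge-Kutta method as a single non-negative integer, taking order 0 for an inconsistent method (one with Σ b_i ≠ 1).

b = (89/240, -2197/244032, 65219/39360, -379/372)
c = (0, -18/13, 10/11, 1)
Ac = (0, 0, 1640/5929, 217/758)
Σ b_i: 89/240·1 + (-2197/244032)·1 + 65219/39360·1 + (-379/372)·1 = 1 ✓
b·c: (-2197/244032)·(-18/13) + 65219/39360·10/11 + (-379/372)·1 = 1/2 ✓
b·c²: (-2197/244032)·324/169 + 65219/39360·100/121 + (-379/372)·1 = 1/3 ✓
b·Ac: 65219/39360·1640/5929 + (-379/372)·217/758 = 1/6 ✓
b·c³: (-2197/244032)·(-5832/2197) + 65219/39360·1000/1331 + (-379/372)·1 = 1/4 ✓
b·(c∘Ac): 65219/39360·16400/65219 + (-379/372)·217/758 = 1/8 ✓
b·Ac²: 65219/39360·(-29520/77077) + (-379/372)·(-3472/4927) = 1/12 ✓
b·A²c: (-379/372)·(-31/758) = 1/24 ✓; 4 stages ⇒ order 4.

4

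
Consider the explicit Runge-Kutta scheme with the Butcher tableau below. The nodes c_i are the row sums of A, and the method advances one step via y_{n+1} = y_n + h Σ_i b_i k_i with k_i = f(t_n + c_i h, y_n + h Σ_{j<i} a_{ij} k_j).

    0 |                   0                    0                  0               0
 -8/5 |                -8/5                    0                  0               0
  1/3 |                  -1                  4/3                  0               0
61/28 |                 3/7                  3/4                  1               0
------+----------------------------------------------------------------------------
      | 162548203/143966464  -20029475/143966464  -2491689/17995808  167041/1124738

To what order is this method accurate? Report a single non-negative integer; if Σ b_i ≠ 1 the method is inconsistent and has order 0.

b = (162548203/143966464, -20029475/143966464, -2491689/17995808, 167041/1124738)
c = (0, -8/5, 1/3, 61/28)
Ac = (0, 0, -32/15, -13/15)
Σ b_i: 162548203/143966464·1 + (-20029475/143966464)·1 + (-2491689/17995808)·1 + 167041/1124738·1 = 1 ✓
b·c: (-20029475/143966464)·(-8/5) + (-2491689/17995808)·1/3 + 167041/1124738·61/28 = 1/2 ✓
b·c²: (-20029475/143966464)·64/25 + (-2491689/17995808)·1/9 + 167041/1124738·3721/784 = 1/3 ✓
b·Ac: (-2491689/17995808)·(-32/15) + 167041/1124738·(-13/15) = 1/6 ✓
b·c³: (-20029475/143966464)·(-512/125) + (-2491689/17995808)·1/27 + 167041/1124738·226981/21952 = 6803593771/3239245440 ≠ 1/4 ⇒ order 3.
b·(c∘Ac): (-2491689/17995808)·(-32/45) + 167041/1124738·(-793/420) = -2455771/13496856 ≠ 1/8
b·Ac²: (-2491689/17995808)·256/75 + 167041/1124738·457/225 = -8652667/50613210 ≠ 1/12
b·A²c: 167041/1124738·(-32/15) = -2672656/8435535 ≠ 1/24

3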